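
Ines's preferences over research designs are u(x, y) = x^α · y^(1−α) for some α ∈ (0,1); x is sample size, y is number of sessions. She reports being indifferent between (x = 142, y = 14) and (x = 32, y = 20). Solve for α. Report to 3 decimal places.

The Cobb–Douglas utilities coincide, so 142^α·14^(1−α) = 32^α·20^(1−α).
Taking logs: α·ln 142 + (1−α)·ln 14 = α·ln 32 + (1−α)·ln 20, i.e. α·1.490091 = (1−α)·0.356675.
Thus α·(1.846766) = 0.356675, so α = 0.356675/1.846766 ≈ 0.193.

α ≈ 0.193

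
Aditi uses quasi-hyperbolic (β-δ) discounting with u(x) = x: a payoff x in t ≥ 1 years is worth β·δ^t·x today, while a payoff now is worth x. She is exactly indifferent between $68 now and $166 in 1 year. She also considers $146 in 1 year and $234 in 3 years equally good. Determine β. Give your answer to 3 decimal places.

β ≈ 0.519

From the later pair, β·δ^1·146 = β·δ^3·234; dividing through, δ^2 = 146/234 = 0.62393, so δ = 0.78989.
The first indifference: 68 = β·δ·166, so β = 68/(δ·166) = 68/(0.78989·166) ≈ 0.519.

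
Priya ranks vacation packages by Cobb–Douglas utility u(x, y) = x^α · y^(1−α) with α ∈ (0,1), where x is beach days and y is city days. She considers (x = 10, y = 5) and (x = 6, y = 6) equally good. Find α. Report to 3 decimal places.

The Cobb–Douglas utilities coincide, so 10^α·5^(1−α) = 6^α·6^(1−α).
Rearrange to (10/6)^α = (6/5)^(1−α) and take logs: α·0.510826 = (1−α)·0.182322.
Thus α·(0.693148) = 0.182322, so α = 0.182322/0.693148 ≈ 0.263.

α ≈ 0.263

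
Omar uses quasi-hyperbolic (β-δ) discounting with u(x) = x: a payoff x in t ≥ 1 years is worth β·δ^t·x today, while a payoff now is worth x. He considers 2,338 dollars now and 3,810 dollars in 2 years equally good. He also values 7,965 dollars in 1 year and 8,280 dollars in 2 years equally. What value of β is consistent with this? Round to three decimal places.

β ≈ 0.663

The second indifference involves only future payoffs, so β cancels: β·δ^1·7965 = β·δ^2·8280, giving δ = 7965/8280 = 0.96196.
The first indifference: 2338 = β·δ^2·3810, so β = 2338/(δ^2·3810) = 2338/(0.92536·3810) ≈ 0.663.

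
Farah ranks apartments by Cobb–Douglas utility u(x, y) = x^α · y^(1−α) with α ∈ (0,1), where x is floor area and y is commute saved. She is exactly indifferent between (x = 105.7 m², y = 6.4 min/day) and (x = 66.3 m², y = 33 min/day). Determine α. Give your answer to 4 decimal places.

α ≈ 0.7786

The Cobb–Douglas utilities coincide, so 105.7^α·6.4^(1−α) = 66.3^α·33^(1−α).
(105.7/66.3)^α = (33/6.4)^(1−α); take logs: α·ln(105.7/66.3) = (1−α)·ln(33/6.4), i.e. α·0.4664150 = (1−α)·1.6402096.
So α/(1−α) = (1.6402096)/(0.4664150) = 3.5166313, and α = 3.5166313/4.5166313 ≈ 0.7786.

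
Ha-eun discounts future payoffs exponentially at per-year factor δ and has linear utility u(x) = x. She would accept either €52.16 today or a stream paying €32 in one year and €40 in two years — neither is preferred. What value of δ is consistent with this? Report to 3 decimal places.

The stream is worth 32δ + 40δ² today, so 32δ + 40δ² = 52.16.
So 40δ² + 32δ − 52.16 = 0.
The positive root is δ = [−32 + √(32² + 4·40·52.16)] / (2·40) = (−32 + 96.797)/80 ≈ 0.810.

δ ≈ 0.810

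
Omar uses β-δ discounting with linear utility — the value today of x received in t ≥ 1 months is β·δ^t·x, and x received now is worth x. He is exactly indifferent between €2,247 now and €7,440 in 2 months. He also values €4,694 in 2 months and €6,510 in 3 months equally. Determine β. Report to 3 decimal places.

β ≈ 0.581

From the later pair, β·δ^2·4694 = β·δ^3·6510; dividing through, δ = 4694/6510 = 0.72104.
Substituting δ into 2247 = β·δ^2·7440: β = 2247/(3868.095) ≈ 0.581.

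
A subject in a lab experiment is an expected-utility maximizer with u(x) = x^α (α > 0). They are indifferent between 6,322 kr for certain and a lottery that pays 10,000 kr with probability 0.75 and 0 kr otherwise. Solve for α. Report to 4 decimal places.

α ≈ 0.6274

The lottery's expected utility is 0.75·u(10000) + 0.25·u(0) = 0.75·10000^α (since u(0) = 0 for α > 0).
Indifference: 6322^α = 0.75·10000^α, so (6322/10000)^α = 0.75.
Take logs: α = ln 0.75 / ln(6322/10000) ≈ 0.627374.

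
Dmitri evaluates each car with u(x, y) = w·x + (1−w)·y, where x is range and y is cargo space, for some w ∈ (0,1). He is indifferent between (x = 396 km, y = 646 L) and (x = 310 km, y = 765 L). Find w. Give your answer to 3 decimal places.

Indifference: w·396 + (1−w)·646 = w·310 + (1−w)·765.
Rearranging, 86·w − 119·(1−w) = 0.
Hence w = 119/(86+119) = 119/205 = 0.580.

w = 0.580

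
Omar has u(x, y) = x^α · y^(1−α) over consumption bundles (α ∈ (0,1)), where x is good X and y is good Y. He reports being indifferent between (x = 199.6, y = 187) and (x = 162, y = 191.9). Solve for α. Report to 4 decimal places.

Indifference: 199.6^α · 187^(1−α) = 162^α · 191.9^(1−α).
Rearrange to (199.6/162)^α = (191.9/187)^(1−α) and take logs: α·0.2087190 = (1−α)·0.0258658.
With A = 0.2087190 and B = 0.0258658: α·A = (1−α)·B, so α = B/(A+B) = 0.0258658/0.2345848 ≈ 0.1103.

α ≈ 0.1103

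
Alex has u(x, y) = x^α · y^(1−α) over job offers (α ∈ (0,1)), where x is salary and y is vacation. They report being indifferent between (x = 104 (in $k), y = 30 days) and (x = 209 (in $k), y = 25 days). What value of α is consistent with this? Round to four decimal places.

α ≈ 0.2071

Set the two utilities equal: 104^α·30^(1−α) = 209^α·25^(1−α).
Taking logs: α·ln 104 + (1−α)·ln 30 = α·ln 209 + (1−α)·ln 25, i.e. α·-0.6979434 = (1−α)·-0.1823216.
Thus α·(-0.8802650) = -0.1823216, so α = -0.1823216/-0.8802650 ≈ 0.2071.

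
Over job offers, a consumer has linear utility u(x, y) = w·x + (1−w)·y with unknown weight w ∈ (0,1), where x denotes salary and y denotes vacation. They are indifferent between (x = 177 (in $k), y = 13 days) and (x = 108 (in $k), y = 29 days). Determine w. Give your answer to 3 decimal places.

u(177,13) = u(108,29) means w·177 + (1−w)·13 = w·108 + (1−w)·29.
Rearranging, 69·w − 16·(1−w) = 0.
So w/(1−w) = 16/69 = 0.2319, giving w = 16/(69+16) = 0.188.

w = 0.188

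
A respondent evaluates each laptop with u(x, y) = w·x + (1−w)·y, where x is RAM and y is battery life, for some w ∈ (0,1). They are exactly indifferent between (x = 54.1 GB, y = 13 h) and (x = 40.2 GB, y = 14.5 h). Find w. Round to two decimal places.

Indifference: w·54.1 + (1−w)·13 = w·40.2 + (1−w)·14.5.
Rearranging, 13.9·w − 1.5·(1−w) = 0.
So w/(1−w) = 1.5/13.9 = 0.1079, giving w = 1.5/(13.9+1.5) = 0.10.

w = 0.10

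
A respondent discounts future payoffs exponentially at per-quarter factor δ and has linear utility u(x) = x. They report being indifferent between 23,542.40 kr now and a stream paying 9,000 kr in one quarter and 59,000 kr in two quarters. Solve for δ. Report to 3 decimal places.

The stream is worth 9000δ + 59000δ² today, so 9000δ + 59000δ² = 23542.40.
So 59000δ² + 9000δ − 23542.40 = 0.
δ = (−9000 + √(9000² + 4·59000·23542.40)) / (2·59000) = (−9000 + √5637006400.00) / 118000 ≈ 0.560.

δ ≈ 0.560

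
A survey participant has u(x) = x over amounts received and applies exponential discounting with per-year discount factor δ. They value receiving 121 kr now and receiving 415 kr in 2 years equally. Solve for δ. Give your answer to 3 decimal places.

δ ≈ 0.540

Equating discounted utilities: u(121) = δ^2·u(415) ⇒ δ^2 = u(121)/u(415).
With u(x) = x: δ^2 = 121/415 = 0.29157.
Hence δ = (0.29157)^(1/2) = 0.53997.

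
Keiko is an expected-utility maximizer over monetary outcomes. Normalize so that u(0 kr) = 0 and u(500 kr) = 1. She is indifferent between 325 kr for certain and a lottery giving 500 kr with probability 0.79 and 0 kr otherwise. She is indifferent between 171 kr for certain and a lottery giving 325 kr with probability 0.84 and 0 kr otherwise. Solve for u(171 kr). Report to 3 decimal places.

0.664

First, u(325 kr) = 0.79·u(500 kr) + 0.21·u(0 kr) = 0.79.
Then u(171 kr) = 0.84·u(325 kr) + 0.16·u(0 kr) = 0.84·0.79 + 0.16·0.00 = 0.6636.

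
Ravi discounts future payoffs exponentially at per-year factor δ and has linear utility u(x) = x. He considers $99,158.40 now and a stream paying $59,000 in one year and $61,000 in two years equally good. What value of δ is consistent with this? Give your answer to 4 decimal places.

δ ≈ 0.8800

Equating present values: 99158.40 = 59000δ + 61000δ².
So 61000δ² + 59000δ − 99158.40 = 0.
δ = (−59000 + √(59000² + 4·61000·99158.40)) / (2·61000) = (−59000 + √27675649600.00) / 122000 ≈ 0.8800.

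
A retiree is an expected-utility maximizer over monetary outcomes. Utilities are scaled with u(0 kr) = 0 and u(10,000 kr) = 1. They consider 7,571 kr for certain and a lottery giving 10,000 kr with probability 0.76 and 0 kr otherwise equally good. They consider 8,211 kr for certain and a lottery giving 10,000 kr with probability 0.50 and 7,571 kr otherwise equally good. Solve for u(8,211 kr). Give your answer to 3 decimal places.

0.880

First, u(7,571 kr) = 0.76·u(10,000 kr) + 0.24·u(0 kr) = 0.76.
Chaining: u(8,211 kr) = 0.50·1.00 + 0.50·0.76 = 0.8800.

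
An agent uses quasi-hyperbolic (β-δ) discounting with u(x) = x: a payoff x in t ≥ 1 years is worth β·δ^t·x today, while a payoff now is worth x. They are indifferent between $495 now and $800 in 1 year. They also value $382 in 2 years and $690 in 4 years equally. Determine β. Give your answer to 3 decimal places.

From the later pair, β·δ^2·382 = β·δ^4·690; dividing through, δ^2 = 382/690 = 0.55362, so δ = 0.74406.
Now use the now-vs-future pair: 495 = β·δ·800 gives β = 495/(0.74406·800) ≈ 0.832.

β ≈ 0.832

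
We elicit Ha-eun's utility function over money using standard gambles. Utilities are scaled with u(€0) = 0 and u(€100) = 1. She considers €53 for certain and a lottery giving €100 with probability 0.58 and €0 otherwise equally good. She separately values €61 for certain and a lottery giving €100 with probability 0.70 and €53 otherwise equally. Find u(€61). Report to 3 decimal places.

The first gamble pins u(€53): it must equal 0.58·1 + 0.42·0 = 0.58.
Chaining: u(€61) = 0.70·1.00 + 0.30·0.58 = 0.8740.

0.874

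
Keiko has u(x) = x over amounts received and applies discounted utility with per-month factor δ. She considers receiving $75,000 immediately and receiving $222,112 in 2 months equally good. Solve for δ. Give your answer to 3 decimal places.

Indifference means u(75000) = δ^2 · u(222112), so δ^2 = u(75000)/u(222112).
With u(x) = x: δ^2 = 75000/222112 = 0.33767.
So δ = 0.33767^(1/2) ≈ 0.581.

δ ≈ 0.581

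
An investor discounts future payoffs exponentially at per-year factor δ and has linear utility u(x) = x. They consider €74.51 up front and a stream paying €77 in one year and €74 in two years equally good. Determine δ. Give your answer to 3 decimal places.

δ ≈ 0.610

Present value of the stream is 77·δ + 74·δ². Indifference gives 77δ + 74δ² = 74.51.
So 74δ² + 77δ − 74.51 = 0.
δ = (−77 + √(77² + 4·74·74.51)) / (2·74) = (−77 + √27983.96) / 148 ≈ 0.610.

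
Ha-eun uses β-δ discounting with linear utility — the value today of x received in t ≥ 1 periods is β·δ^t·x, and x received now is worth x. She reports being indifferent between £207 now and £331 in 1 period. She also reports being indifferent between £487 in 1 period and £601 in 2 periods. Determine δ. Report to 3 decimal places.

δ ≈ 0.810

Both payoffs in the second observation are in the future, so β drops out: δ^1·487 = δ^2·601 ⇒ δ = 487/601 = 0.81032.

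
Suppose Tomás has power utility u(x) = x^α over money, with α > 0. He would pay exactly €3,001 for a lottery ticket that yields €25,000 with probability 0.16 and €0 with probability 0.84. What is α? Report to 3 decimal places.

EU(lottery) = 0.16·25000^α + 0.84·0 = 0.16·25000^α.
Equating: 3001^α = 0.16·25000^α, i.e. 0.1200^α = 0.16.
Take logs: α = ln 0.16 / ln(3001/25000) ≈ 0.86445.

α ≈ 0.864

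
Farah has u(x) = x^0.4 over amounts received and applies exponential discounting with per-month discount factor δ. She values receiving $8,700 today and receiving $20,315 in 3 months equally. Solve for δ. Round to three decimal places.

Equating discounted utilities: u(8700) = δ^3·u(20315) ⇒ δ^3 = u(8700)/u(20315).
With u(x) = x^0.4: δ^3 = 8700^0.4/20315^0.4 = (8700/20315)^0.4 = 0.71233.
Hence δ = (0.71233)^(1/3) = 0.89309.

δ ≈ 0.893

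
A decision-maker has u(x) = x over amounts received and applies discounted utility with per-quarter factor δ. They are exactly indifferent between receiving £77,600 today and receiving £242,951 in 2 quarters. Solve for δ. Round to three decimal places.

Indifference means u(77600) = δ^2 · u(242951), so δ^2 = u(77600)/u(242951).
With u(x) = x: δ^2 = 77600/242951 = 0.31941.
So δ = 0.31941^(1/2) ≈ 0.565.

δ ≈ 0.565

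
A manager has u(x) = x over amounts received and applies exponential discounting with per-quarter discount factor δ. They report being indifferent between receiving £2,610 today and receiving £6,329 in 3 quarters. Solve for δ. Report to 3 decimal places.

Indifference means u(2610) = δ^3 · u(6329), so δ^3 = u(2610)/u(6329).
With u(x) = x: δ^3 = 2610/6329 = 0.41239.
Hence δ = (0.41239)^(1/3) = 0.74434.

δ ≈ 0.744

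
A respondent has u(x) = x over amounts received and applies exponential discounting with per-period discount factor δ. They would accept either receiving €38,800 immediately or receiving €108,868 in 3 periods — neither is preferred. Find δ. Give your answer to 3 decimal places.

δ ≈ 0.709

Indifference means u(38800) = δ^3 · u(108868), so δ^3 = u(38800)/u(108868).
With u(x) = x: δ^3 = 38800/108868 = 0.35639.
So δ = 0.35639^(1/3) ≈ 0.709.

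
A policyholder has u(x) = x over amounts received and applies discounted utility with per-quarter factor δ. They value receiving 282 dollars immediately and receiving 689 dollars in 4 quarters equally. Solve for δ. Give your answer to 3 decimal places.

δ ≈ 0.800

The payoff in 4 quarters is discounted by δ^4, so u(282) = δ^4·u(689) and δ^4 = u(282)/u(689).
With u(x) = x: δ^4 = 282/689 = 0.40929.
Taking the 4th root: δ = 0.40929^(1/4) ≈ 0.800.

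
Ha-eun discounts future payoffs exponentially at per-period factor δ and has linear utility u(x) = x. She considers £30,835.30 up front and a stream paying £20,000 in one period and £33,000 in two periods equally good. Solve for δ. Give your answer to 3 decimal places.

δ ≈ 0.710

The stream is worth 20000δ + 33000δ² today, so 20000δ + 33000δ² = 30835.30.
Rearranged: 33000δ² + 20000δ − 30835.30 = 0.
δ = (−20000 + √(20000² + 4·33000·30835.30)) / (2·33000) = (−20000 + √4470259600.00) / 66000 ≈ 0.710.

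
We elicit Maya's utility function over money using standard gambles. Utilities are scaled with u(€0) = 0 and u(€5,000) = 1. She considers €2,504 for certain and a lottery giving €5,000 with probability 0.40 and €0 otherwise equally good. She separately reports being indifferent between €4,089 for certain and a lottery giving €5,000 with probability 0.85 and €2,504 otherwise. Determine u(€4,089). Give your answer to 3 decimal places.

0.910

From the first indifference, u(€2,504) = 0.40·u(€5,000) + 0.60·u(€0) = 0.40·1 + 0.60·0 = 0.40.
The second indifference gives u(€4,089) = 0.85·u(€5,000) + 0.15·u(€2,504) = 0.85·1.00 + 0.15·0.40 = 0.9100.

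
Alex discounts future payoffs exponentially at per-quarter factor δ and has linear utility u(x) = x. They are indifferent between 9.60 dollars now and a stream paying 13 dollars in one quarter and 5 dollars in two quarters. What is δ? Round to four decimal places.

Equating present values: 9.60 = 13δ + 5δ².
So 5δ² + 13δ − 9.60 = 0.
δ = (−13 + √(13² + 4·5·9.60)) / (2·5) = (−13 + √361.00) / 10 ≈ 0.6000.

δ ≈ 0.6000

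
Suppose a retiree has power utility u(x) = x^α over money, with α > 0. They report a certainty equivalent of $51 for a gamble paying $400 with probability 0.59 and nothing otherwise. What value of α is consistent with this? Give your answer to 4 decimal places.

α ≈ 0.2562

The lottery's expected utility is 0.59·u(400) + 0.41·u(0) = 0.59·400^α (since u(0) = 0 for α > 0).
Equating: 51^α = 0.59·400^α, i.e. 0.1275^α = 0.59.
α = ln(0.59) / ln(51/400) = -0.5276327/-2.0596389 ≈ 0.2562.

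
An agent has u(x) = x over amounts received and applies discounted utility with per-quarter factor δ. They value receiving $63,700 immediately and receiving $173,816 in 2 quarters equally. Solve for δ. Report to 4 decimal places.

The payoff in 2 quarters is discounted by δ^2, so u(63700) = δ^2·u(173816) and δ^2 = u(63700)/u(173816).
With u(x) = x: δ^2 = 63700/173816 = 0.36648.
So δ = 0.36648^(1/2) ≈ 0.6054.

δ ≈ 0.6054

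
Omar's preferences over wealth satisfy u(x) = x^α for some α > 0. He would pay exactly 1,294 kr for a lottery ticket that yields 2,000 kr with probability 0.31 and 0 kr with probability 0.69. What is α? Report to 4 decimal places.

EU(lottery) = 0.31·2000^α + 0.69·0 = 0.31·2000^α.
Indifference: 1294^α = 0.31·2000^α, so (1294/2000)^α = 0.31.
α = ln(0.31) / ln(1294/2000) = -1.1711830/-0.4354090 ≈ 2.6898.

α ≈ 2.6898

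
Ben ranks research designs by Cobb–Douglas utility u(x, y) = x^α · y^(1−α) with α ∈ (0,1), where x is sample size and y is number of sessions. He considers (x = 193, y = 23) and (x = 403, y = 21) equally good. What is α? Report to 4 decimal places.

α ≈ 0.1100

The Cobb–Douglas utilities coincide, so 193^α·23^(1−α) = 403^α·21^(1−α).
Taking logs: α·ln 193 + (1−α)·ln 23 = α·ln 403 + (1−α)·ln 21, i.e. α·-0.7362464 = (1−α)·-0.0909718.
Thus α·(-0.8272182) = -0.0909718, so α = -0.0909718/-0.8272182 ≈ 0.1100.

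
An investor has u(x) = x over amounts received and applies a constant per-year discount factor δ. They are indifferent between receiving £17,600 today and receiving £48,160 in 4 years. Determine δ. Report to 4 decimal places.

δ ≈ 0.7775

Equating discounted utilities: u(17600) = δ^4·u(48160) ⇒ δ^4 = u(17600)/u(48160).
With u(x) = x: δ^4 = 17600/48160 = 0.36545.
Hence δ = (0.36545)^(1/4) = 0.777511.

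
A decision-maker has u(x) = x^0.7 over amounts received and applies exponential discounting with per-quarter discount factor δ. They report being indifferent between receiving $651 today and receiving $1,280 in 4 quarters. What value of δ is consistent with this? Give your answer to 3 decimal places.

δ ≈ 0.888

Indifference means u(651) = δ^4 · u(1280), so δ^4 = u(651)/u(1280).
With u(x) = x^0.7: δ^4 = 651^0.7/1280^0.7 = (651/1280)^0.7 = 0.62296.
Hence δ = (0.62296)^(1/4) = 0.88841.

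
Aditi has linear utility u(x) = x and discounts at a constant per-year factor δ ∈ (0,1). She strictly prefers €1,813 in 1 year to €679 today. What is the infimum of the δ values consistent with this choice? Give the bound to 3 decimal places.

δ > 0.375

Comparing present values: 679 < δ·1813.
So δ > 679/1813 = 0.37452.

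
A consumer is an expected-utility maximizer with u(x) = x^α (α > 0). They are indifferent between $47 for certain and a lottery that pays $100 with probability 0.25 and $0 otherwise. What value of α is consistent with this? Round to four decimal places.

α ≈ 1.8361

The lottery's expected utility is 0.25·u(100) + 0.75·u(0) = 0.25·100^α (since u(0) = 0 for α > 0).
Indifference: 47^α = 0.25·100^α, so (47/100)^α = 0.25.
Take logs: α = ln 0.25 / ln(47/100) ≈ 1.836097.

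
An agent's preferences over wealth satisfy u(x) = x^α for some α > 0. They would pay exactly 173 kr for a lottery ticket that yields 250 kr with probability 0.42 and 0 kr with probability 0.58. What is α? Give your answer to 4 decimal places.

α ≈ 2.3563

The lottery's expected utility is 0.42·u(250) + 0.58·u(0) = 0.42·250^α (since u(0) = 0 for α > 0).
Setting u(173) equal to that: 173^α = 0.42·250^α ⇒ (173/250)^α = 0.42.
Take logs: α = ln 0.42 / ln(173/250) ≈ 2.356254.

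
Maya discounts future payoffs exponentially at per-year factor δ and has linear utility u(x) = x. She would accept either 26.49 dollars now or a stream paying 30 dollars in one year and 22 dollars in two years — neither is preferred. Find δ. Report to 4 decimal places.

δ ≈ 0.6101

Equating present values: 26.49 = 30δ + 22δ².
Rearranged: 22δ² + 30δ − 26.49 = 0.
δ = (−30 + √(30² + 4·22·26.49)) / (2·22) = (−30 + √3231.12) / 44 ≈ 0.6101.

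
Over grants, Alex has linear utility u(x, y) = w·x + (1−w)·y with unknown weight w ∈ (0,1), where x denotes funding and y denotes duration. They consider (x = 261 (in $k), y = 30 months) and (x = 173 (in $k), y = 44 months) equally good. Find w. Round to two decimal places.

w = 0.14

u(261,30) = u(173,44) means w·261 + (1−w)·30 = w·173 + (1−w)·44.
Rearranging, 88·w − 14·(1−w) = 0.
So w/(1−w) = 14/88 = 0.1591, giving w = 14/(88+14) = 0.14.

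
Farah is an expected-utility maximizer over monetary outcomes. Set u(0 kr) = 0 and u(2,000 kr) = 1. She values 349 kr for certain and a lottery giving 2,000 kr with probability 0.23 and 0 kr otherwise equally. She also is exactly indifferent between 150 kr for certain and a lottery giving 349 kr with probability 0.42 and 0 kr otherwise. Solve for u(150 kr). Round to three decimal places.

0.097

The first gamble pins u(349 kr): it must equal 0.23·1 + 0.77·0 = 0.23.
Chaining: u(150 kr) = 0.42·0.23 + 0.58·0.00 = 0.0966.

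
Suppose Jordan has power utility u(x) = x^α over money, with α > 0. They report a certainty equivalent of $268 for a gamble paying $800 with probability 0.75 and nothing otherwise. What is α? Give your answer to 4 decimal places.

α ≈ 0.2631

Since u(0) = 0, the lottery's EU is 0.75·800^α.
Equating: 268^α = 0.75·800^α, i.e. 0.3350^α = 0.75.
Taking logs: α·ln(268/800) = ln(0.75), so α = -0.2876821 / -1.0936247 ≈ 0.2631.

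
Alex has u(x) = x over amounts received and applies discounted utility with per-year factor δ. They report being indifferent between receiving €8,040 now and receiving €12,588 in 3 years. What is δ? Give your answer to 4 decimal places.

δ ≈ 0.8612

Indifference means u(8040) = δ^3 · u(12588), so δ^3 = u(8040)/u(12588).
With u(x) = x: δ^3 = 8040/12588 = 0.63870.
So δ = 0.63870^(1/3) ≈ 0.8612.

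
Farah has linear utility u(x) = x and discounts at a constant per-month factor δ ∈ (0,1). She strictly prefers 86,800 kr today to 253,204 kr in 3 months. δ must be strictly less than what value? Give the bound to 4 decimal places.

Under u(x) = x this choice says 86800 > δ^3·253204.
Dividing by 253204: δ^3 < 0.34281. Both sides are positive, so the cube root keeps the direction.
δ < 0.34281^(1/3) = 0.6999.

δ < 0.6999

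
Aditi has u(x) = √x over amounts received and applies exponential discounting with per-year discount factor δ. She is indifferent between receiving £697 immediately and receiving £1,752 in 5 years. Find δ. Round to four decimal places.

Indifference means u(697) = δ^5 · u(1752), so δ^5 = u(697)/u(1752).
Since u(x) = √x, δ^5 = √(697/1752) = 0.63074.
Taking the 5th root: δ = 0.63074^(1/5) ≈ 0.9119.

δ ≈ 0.9119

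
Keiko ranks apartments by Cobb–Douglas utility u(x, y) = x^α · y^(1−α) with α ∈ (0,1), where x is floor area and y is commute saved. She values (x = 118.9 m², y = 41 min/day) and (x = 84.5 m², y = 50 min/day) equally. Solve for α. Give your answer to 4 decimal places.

α ≈ 0.3675

Set the two utilities equal: 118.9^α·41^(1−α) = 84.5^α·50^(1−α).
(118.9/84.5)^α = (50/41)^(1−α); take logs: α·ln(118.9/84.5) = (1−α)·ln(50/41), i.e. α·0.3415313 = (1−α)·0.1984509.
So α/(1−α) = (0.1984509)/(0.3415313) = 0.5810621, and α = 0.5810621/1.5810621 ≈ 0.3675.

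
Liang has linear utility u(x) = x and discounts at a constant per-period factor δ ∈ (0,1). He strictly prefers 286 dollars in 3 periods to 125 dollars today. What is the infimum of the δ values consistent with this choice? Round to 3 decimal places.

δ > 0.759

Comparing present values: 125 < δ^3·286.
So δ^3 > 125/286 = 0.43706; taking the cube root of both positive sides preserves the inequality.
δ > 0.43706^(1/3) = 0.759.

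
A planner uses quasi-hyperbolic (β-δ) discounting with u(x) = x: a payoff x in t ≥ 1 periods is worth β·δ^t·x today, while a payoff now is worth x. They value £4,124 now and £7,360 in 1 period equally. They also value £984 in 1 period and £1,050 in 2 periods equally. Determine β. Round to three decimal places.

From the later pair, β·δ^1·984 = β·δ^2·1050; dividing through, δ = 984/1050 = 0.93714.
The first indifference: 4124 = β·δ·7360, so β = 4124/(δ·7360) = 4124/(0.93714·7360) ≈ 0.598.

β ≈ 0.598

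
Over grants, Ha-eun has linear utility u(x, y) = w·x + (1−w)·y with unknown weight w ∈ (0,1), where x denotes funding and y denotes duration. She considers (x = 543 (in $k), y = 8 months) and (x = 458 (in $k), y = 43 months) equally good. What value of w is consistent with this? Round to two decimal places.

Indifference: w·543 + (1−w)·8 = w·458 + (1−w)·43.
Collecting terms: w·85 = (1−w)·35.
Hence w = 35/(85+35) = 35/120 = 0.29.

w = 0.29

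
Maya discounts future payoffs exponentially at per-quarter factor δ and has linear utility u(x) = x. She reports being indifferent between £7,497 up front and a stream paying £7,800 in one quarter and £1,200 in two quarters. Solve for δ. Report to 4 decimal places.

δ ≈ 0.8500

Present value of the stream is 7800·δ + 1200·δ². Indifference gives 7800δ + 1200δ² = 7497.
That is, 1200δ² + 7800δ − 7497 = 0, a quadratic in δ.
δ = (−7800 + √(7800² + 4·1200·7497)) / (2·1200) = (−7800 + √96825600.00) / 2400 ≈ 0.8500.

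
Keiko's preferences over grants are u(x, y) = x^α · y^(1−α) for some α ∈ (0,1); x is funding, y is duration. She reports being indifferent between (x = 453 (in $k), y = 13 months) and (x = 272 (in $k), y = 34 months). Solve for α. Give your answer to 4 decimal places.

Indifference: 453^α · 13^(1−α) = 272^α · 34^(1−α).
Taking logs: α·ln 453 + (1−α)·ln 13 = α·ln 272 + (1−α)·ln 34, i.e. α·0.5100901 = (1−α)·0.9614112.
So α/(1−α) = (0.9614112)/(0.5100901) = 1.8847870, and α = 1.8847870/2.8847870 ≈ 0.6534.

α ≈ 0.6534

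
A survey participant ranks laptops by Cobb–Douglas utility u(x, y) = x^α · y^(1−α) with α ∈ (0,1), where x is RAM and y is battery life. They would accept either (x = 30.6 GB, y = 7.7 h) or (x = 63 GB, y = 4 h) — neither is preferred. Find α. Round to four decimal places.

Indifference: 30.6^α · 7.7^(1−α) = 63^α · 4^(1−α).
(30.6/63)^α = (4/7.7)^(1−α); take logs: α·ln(30.6/63) = (1−α)·ln(4/7.7), i.e. α·-0.7221347 = (1−α)·-0.6549260.
With A = -0.7221347 and B = -0.6549260: α·A = (1−α)·B, so α = B/(A+B) = -0.6549260/-1.3770607 ≈ 0.4756.

α ≈ 0.4756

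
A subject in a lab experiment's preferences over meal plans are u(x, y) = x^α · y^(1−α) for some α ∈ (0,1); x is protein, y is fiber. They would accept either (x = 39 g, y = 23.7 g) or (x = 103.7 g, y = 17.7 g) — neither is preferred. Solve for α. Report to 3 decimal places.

α ≈ 0.230

Indifference: 39^α · 23.7^(1−α) = 103.7^α · 17.7^(1−α).
Rearrange to (39/103.7)^α = (17.7/23.7)^(1−α) and take logs: α·-0.977940 = (1−α)·-0.291910.
With A = -0.977940 and B = -0.291910: α·A = (1−α)·B, so α = B/(A+B) = -0.291910/-1.269850 ≈ 0.230.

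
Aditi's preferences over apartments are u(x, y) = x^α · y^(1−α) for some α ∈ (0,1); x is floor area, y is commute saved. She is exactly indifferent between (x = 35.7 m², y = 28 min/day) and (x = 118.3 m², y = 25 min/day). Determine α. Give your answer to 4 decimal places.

α ≈ 0.0864

Set the two utilities equal: 35.7^α·28^(1−α) = 118.3^α·25^(1−α).
Taking logs: α·ln 35.7 + (1−α)·ln 28 = α·ln 118.3 + (1−α)·ln 25, i.e. α·-1.1980731 = (1−α)·-0.1133287.
With A = -1.1980731 and B = -0.1133287: α·A = (1−α)·B, so α = B/(A+B) = -0.1133287/-1.3114018 ≈ 0.0864.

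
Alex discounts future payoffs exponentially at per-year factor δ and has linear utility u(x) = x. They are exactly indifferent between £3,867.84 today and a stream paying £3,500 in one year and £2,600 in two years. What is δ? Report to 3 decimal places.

δ ≈ 0.720

Present value of the stream is 3500·δ + 2600·δ². Indifference gives 3500δ + 2600δ² = 3867.84.
That is, 2600δ² + 3500δ − 3867.84 = 0, a quadratic in δ.
δ = (−3500 + √(3500² + 4·2600·3867.84)) / (2·2600) = (−3500 + √52475536.00) / 5200 ≈ 0.720.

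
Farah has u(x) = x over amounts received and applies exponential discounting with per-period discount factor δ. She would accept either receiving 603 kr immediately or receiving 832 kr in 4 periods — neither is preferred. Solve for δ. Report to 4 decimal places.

δ ≈ 0.9227

Indifference means u(603) = δ^4 · u(832), so δ^4 = u(603)/u(832).
With u(x) = x: δ^4 = 603/832 = 0.72476.
Hence δ = (0.72476)^(1/4) = 0.922674.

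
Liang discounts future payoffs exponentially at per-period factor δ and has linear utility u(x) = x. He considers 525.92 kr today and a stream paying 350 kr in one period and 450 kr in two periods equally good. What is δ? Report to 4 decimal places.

δ ≈ 0.7600

Equating present values: 525.92 = 350δ + 450δ².
Rearranged: 450δ² + 350δ − 525.92 = 0.
δ = (−350 + √(350² + 4·450·525.92)) / (2·450) = (−350 + √1069156.00) / 900 ≈ 0.7600.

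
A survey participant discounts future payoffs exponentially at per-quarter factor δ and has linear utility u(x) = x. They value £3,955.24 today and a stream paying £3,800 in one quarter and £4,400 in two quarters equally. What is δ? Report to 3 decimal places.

Present value of the stream is 3800·δ + 4400·δ². Indifference gives 3800δ + 4400δ² = 3955.24.
That is, 4400δ² + 3800δ − 3955.24 = 0, a quadratic in δ.
δ = (−3800 + √(3800² + 4·4400·3955.24)) / (2·4400) = (−3800 + √84052224.00) / 8800 ≈ 0.610.

δ ≈ 0.610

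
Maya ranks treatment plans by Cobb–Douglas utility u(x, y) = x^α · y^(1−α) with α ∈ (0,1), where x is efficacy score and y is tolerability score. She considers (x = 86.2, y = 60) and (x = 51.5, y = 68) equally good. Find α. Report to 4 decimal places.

Indifference: 86.2^α · 60^(1−α) = 51.5^α · 68^(1−α).
Rearrange to (86.2/51.5)^α = (68/60)^(1−α) and take logs: α·0.5150884 = (1−α)·0.1251631.
With A = 0.5150884 and B = 0.1251631: α·A = (1−α)·B, so α = B/(A+B) = 0.1251631/0.6402515 ≈ 0.1955.

α ≈ 0.1955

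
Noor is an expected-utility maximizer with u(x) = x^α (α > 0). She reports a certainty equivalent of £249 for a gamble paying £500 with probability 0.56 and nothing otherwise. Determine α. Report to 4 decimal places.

EU(lottery) = 0.56·500^α + 0.44·0 = 0.56·500^α.
Setting u(249) equal to that: 249^α = 0.56·500^α ⇒ (249/500)^α = 0.56.
Take logs: α = ln 0.56 / ln(249/500) ≈ 0.831692.

α ≈ 0.8317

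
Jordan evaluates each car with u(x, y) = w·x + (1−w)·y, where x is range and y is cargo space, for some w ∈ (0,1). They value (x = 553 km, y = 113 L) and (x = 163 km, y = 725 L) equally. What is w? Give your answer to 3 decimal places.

Indifference: w·553 + (1−w)·113 = w·163 + (1−w)·725.
Collecting terms: w·390 = (1−w)·612.
The marginal rate of substitution is 612/390, so w = 612/(390+612) = 0.611.

w = 0.611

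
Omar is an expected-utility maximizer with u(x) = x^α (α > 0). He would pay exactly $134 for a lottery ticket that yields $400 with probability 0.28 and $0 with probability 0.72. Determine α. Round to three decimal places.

The lottery's expected utility is 0.28·u(400) + 0.72·u(0) = 0.28·400^α (since u(0) = 0 for α > 0).
Equating: 134^α = 0.28·400^α, i.e. 0.3350^α = 0.28.
Take logs: α = ln 0.28 / ln(134/400) ≈ 1.16399.

α ≈ 1.164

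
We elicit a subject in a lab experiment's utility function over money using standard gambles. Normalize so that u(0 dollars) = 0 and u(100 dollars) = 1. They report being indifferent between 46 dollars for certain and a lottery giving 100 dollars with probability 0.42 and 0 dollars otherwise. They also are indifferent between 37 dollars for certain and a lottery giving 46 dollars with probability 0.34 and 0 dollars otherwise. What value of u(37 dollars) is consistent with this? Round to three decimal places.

0.143

The first gamble pins u(46 dollars): it must equal 0.42·1 + 0.58·0 = 0.42.
Chaining: u(37 dollars) = 0.34·0.42 + 0.66·0.00 = 0.1428.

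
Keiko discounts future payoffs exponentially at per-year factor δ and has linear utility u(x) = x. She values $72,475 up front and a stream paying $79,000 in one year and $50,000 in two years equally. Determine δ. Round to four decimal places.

δ ≈ 0.6500

The stream is worth 79000δ + 50000δ² today, so 79000δ + 50000δ² = 72475.
Rearranged: 50000δ² + 79000δ − 72475 = 0.
The positive root is δ = [−79000 + √(79000² + 4·50000·72475)] / (2·50000) = (−79000 + 144000.000)/100000 ≈ 0.6500.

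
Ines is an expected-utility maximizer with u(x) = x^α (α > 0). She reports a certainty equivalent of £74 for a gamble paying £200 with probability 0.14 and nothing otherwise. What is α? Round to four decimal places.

EU(lottery) = 0.14·200^α + 0.86·0 = 0.14·200^α.
Setting u(74) equal to that: 74^α = 0.14·200^α ⇒ (74/200)^α = 0.14.
Taking logs: α·ln(74/200) = ln(0.14), so α = -1.9661129 / -0.9942523 ≈ 1.9775.

α ≈ 1.9775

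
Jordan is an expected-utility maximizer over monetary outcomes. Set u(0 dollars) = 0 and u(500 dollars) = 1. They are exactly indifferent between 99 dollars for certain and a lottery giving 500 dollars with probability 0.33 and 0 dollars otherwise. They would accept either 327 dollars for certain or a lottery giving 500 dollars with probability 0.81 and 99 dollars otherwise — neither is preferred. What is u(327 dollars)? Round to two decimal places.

From the first indifference, u(99 dollars) = 0.33·u(500 dollars) + 0.67·u(0 dollars) = 0.33·1 + 0.67·0 = 0.33.
Chaining: u(327 dollars) = 0.81·1.00 + 0.19·0.33 = 0.8727.

0.87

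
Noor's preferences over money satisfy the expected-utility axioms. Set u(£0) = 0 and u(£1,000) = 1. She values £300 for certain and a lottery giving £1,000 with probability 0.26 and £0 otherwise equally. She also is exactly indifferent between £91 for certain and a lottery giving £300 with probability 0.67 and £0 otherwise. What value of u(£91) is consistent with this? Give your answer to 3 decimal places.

0.174

First, u(£300) = 0.26·u(£1,000) + 0.74·u(£0) = 0.26.
Chaining: u(£91) = 0.67·0.26 + 0.33·0.00 = 0.1742.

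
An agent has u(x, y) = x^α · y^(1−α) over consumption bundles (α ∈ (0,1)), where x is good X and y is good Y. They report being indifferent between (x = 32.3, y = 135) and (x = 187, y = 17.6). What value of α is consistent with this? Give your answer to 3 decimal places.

α ≈ 0.537

The Cobb–Douglas utilities coincide, so 32.3^α·135^(1−α) = 187^α·17.6^(1−α).
Taking logs: α·ln 32.3 + (1−α)·ln 135 = α·ln 187 + (1−α)·ln 17.6, i.e. α·-1.756041 = (1−α)·-2.037376.
With A = -1.756041 and B = -2.037376: α·A = (1−α)·B, so α = B/(A+B) = -2.037376/-3.793417 ≈ 0.537.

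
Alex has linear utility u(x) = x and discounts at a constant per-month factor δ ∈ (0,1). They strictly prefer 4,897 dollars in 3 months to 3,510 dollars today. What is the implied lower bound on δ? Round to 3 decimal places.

Comparing present values: 3510 < δ^3·4897.
So δ^3 > 3510/4897 = 0.71677; taking the cube root of both positive sides preserves the inequality.
δ > (3510/4897)^(1/3) ≈ 0.895.

δ > 0.895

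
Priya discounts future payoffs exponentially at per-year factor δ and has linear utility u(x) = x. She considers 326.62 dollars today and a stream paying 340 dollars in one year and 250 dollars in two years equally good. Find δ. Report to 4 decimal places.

Equating present values: 326.62 = 340δ + 250δ².
That is, 250δ² + 340δ − 326.62 = 0, a quadratic in δ.
By the quadratic formula (taking the positive root), δ = (−340 + √442220.00) / 500 ≈ 0.6500.

δ ≈ 0.6500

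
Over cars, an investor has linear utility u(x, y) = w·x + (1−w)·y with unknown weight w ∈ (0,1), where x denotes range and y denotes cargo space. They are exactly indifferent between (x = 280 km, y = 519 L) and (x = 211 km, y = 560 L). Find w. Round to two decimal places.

w = 0.37

Equating utilities: w·280 + (1−w)·519 = w·211 + (1−w)·560.
Collecting terms: w·69 = (1−w)·41.
The marginal rate of substitution is 41/69, so w = 41/(69+41) = 0.37.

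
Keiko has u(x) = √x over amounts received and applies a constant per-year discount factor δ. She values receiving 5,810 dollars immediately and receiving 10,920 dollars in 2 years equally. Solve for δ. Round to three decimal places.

δ ≈ 0.854

Equating discounted utilities: u(5810) = δ^2·u(10920) ⇒ δ^2 = u(5810)/u(10920).
Since u(x) = √x, δ^2 = √(5810/10920) = 0.72942.
Hence δ = (0.72942)^(1/2) = 0.85406.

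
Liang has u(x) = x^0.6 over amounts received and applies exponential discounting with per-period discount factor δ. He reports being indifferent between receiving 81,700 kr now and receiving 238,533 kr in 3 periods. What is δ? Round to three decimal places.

The payoff in 3 periods is discounted by δ^3, so u(81700) = δ^3·u(238533) and δ^3 = u(81700)/u(238533).
With u(x) = x^0.6: δ^3 = 81700^0.6/238533^0.6 = (81700/238533)^0.6 = 0.52578.
Hence δ = (0.52578)^(1/3) = 0.80711.

δ ≈ 0.807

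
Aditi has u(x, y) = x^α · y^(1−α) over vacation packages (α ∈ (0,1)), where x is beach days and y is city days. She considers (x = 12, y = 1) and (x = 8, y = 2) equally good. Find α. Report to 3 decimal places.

Set the two utilities equal: 12^α·1^(1−α) = 8^α·2^(1−α).
Rearrange to (12/8)^α = (2/1)^(1−α) and take logs: α·0.405465 = (1−α)·0.693147.
Thus α·(1.098612) = 0.693147, so α = 0.693147/1.098612 ≈ 0.631.

α ≈ 0.631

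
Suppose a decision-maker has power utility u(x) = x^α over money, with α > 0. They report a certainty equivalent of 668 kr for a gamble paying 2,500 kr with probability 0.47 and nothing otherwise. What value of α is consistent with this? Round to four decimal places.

EU(lottery) = 0.47·2500^α + 0.53·0 = 0.47·2500^α.
Indifference: 668^α = 0.47·2500^α, so (668/2500)^α = 0.47.
Take logs: α = ln 0.47 / ln(668/2500) ≈ 0.572092.

α ≈ 0.5721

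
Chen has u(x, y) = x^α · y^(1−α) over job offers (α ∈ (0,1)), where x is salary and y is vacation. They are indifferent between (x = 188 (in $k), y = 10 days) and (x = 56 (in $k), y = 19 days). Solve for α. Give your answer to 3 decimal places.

Indifference: 188^α · 10^(1−α) = 56^α · 19^(1−α).
(188/56)^α = (19/10)^(1−α); take logs: α·ln(188/56) = (1−α)·ln(19/10), i.e. α·1.211090 = (1−α)·0.641854.
So α/(1−α) = (0.641854)/(1.211090) = 0.529980, and α = 0.529980/1.529980 ≈ 0.346.

α ≈ 0.346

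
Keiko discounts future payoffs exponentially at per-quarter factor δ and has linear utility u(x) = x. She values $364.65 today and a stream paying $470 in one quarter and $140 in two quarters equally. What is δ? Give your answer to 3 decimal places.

Equating present values: 364.65 = 470δ + 140δ².
Rearranged: 140δ² + 470δ − 364.65 = 0.
By the quadratic formula (taking the positive root), δ = (−470 + √425104.00) / 280 ≈ 0.650.

δ ≈ 0.650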